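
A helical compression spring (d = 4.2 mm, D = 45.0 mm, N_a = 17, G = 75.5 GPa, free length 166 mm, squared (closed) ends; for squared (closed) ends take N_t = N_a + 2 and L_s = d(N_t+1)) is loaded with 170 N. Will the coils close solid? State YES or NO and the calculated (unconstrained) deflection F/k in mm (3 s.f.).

YES, δ = 89.7 mm

k = Gd⁴/(8D³N_a) = (75.5×10³)(4.2⁴)/(8·45.0³·17) = 1.8957 N/mm
N_t = 19; L_s = 4.2·20 = 84 mm; δ_solid = L₀ − L_s = 166 − 84 = 82 mm
δ = F/k = 170/1.8957 = 89.677 mm
δ ≥ δ_solid → spring goes solid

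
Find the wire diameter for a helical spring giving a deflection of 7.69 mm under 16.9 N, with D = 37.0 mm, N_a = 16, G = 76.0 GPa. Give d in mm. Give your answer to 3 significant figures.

3.70 mm

Required rate k = F/δ = 16.9/7.69 = 2.1977 N/mm
d = (8D³N_a·k / G)^(1/4) = (8·37.0³·16·2.1977 / (76.0×10³))^0.25
  = (187.48)^0.25 = 3.7003 mm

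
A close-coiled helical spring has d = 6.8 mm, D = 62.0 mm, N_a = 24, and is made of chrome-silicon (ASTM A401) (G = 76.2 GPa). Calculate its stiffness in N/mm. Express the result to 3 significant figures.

3.56 N/mm

k = Gd⁴/(8D³N_a) = (76.2×10³ × 6.8⁴) / (8 × 62.0³ × 24)
  = 1.62926e+08 / 4.5759e+07 = 3.5605 N/mm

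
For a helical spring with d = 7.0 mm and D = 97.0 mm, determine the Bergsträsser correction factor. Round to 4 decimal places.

1.0954

C = D/d = 97.0/7.0 = 13.8571
K_B = (4C+2)/(4C−3) = 57.429/52.429 = 1.0954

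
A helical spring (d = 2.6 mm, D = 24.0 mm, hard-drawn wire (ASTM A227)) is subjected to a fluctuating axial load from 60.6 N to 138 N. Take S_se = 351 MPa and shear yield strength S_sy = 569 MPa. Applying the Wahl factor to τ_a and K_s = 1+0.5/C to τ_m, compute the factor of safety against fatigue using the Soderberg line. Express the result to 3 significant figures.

C = D/d = 24.0/2.6 = 9.2308; K_W = (4C−1)/(4C−4)+0.615/C = 1.1577; K_s = 1+0.5/C = 1.0542
F_a = (F_max−F_min)/2 = 38.7 N; F_m = (F_max+F_min)/2 = 99.3 N
τ_a = K_W·8F_aD/(πd³) = 1.1577 × 134.57 = 155.8 MPa
τ_m = K_s·8F_mD/(πd³) = 1.0542 × 345.29 = 363.99 MPa
Soderberg: 1/n_f = τ_a/S_se + τ_m/S_sy = 155.8/351 + 363.99/569 = 0.44386 + 0.63970 = 1.0836
n_f = 1/1.0836 = 0.9229

0.923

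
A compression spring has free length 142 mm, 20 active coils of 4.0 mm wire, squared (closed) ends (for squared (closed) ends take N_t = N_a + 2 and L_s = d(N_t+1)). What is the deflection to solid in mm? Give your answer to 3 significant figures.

N_t = 22; L_s = 4.0·23 = 92 mm
δ_solid = L₀ − L_s = 142 − 92 = 50 mm

50.0 mm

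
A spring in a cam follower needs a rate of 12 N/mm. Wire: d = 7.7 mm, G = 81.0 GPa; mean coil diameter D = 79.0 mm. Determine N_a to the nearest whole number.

6

N_a = Gd⁴/(8D³k) = (81.0×10³ × 7.7⁴)/(8 × 79.0³ × 12)
    = 2.8474e+08 / 4.73317e+07 = 6.016 → 6 coils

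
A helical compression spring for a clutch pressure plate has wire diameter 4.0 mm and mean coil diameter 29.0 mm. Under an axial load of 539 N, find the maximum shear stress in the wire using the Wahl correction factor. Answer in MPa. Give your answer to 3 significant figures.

749 MPa

Spring index C = D/d = 29.0/4.0 = 7.2500
K_W = (4C−1)/(4C−4) + 0.615/C = 28.000/25.000 + 0.0848 = 1.2048
τ₀ = 8FD/(πd³) = 8·539·29.0/(π·4.0³) = 125048/201.06 = 621.94 MPa
τ_max = K·τ₀ = 1.2048 × 621.94 = 749.33 MPa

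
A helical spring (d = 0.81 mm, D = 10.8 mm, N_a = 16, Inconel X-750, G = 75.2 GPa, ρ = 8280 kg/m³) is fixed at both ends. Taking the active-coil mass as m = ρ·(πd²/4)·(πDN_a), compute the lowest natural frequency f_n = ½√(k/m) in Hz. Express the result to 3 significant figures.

147 Hz

k = Gd⁴/(8D³N_a) = (75.2×10³)(0.81⁴)/(8·10.8³·16) = 0.20076 N/mm = 200.76 N/m
Wire length L = πDN_a = π·10.8·16 = 542.87 mm
m = ρ·(πd²/4)·L = 8280 × 0.5153×10⁻⁶ m² × 0.54287 m = 0.0023162 kg
f_n = ½√(k/m) = 0.5·√(200.76/0.0023162) = 0.5·√(86675) = 147.2 Hz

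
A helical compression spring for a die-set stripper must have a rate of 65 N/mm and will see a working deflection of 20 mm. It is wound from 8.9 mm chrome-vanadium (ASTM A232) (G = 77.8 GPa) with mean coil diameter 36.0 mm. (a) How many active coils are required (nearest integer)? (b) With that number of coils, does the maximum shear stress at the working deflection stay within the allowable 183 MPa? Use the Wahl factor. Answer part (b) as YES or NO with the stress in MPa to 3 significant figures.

N_a = Gd⁴/(8D³k) = (77.8×10³)(8.9⁴)/(8·36.0³·65) = 20.12 → N_a = 20
Actual rate k = Gd⁴/(8D³·20) = 65.39 N/mm
Working load F = kδ = 65.39·20 = 1307.8 N
C = 36.0/8.9 = 4.0449; K_W = (4C−1)/(4C−4)+0.615/C = 1.3984
τ_max = K_W·8FD/(πd³) = 1.3984·170.06 = 237.81 MPa
τ_max > 183 MPa → exceeds allowable

(a) 20 coils; (b) NO, τ_max = 238 MPa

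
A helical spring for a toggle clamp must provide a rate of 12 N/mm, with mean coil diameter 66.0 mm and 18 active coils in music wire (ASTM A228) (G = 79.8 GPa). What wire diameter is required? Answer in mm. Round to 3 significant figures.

8.88 mm

d = (8D³N_a·k / G)^(1/4) = (8·66.0³·18·12 / (79.8×10³))^0.25
  = (6225.5)^0.25 = 8.8827 mm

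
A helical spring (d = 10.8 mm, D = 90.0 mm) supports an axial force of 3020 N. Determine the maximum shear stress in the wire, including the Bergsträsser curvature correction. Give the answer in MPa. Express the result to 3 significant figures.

Spring index C = D/d = 90.0/10.8 = 8.3333
K_B = (4C+2)/(4C−3) = 35.333/30.333 = 1.1648
τ₀ = 8FD/(πd³) = 8·3020·90.0/(π·10.8³) = 2.1744e+06/3957.5 = 549.44 MPa
τ_max = K·τ₀ = 1.1648 × 549.44 = 640 MPa

640 MPa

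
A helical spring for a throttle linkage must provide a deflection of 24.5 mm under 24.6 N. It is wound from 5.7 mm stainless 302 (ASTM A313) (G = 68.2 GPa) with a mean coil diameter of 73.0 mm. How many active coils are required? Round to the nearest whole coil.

23

Required rate k = F/δ = 24.6/24.5 = 1.0041 N/mm
N_a = Gd⁴/(8D³k) = (68.2×10³ × 5.7⁴)/(8 × 73.0³ × 1.0041)
    = 7.19919e+07 / 3.12484e+06 = 23.04 → 23 coils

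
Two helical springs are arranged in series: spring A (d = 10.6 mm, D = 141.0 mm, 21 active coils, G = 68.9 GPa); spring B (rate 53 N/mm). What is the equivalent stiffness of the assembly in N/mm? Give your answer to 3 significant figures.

1.78 N/mm

k_A = Gd⁴/(8D³N_a) = (68.9×10³)(10.6⁴)/(8·141.0³·21) = 1.847 N/mm
Series: 1/k_eq = 1/1.847 + 1/53 = 0.56028; k_eq = 1.7848 N/mm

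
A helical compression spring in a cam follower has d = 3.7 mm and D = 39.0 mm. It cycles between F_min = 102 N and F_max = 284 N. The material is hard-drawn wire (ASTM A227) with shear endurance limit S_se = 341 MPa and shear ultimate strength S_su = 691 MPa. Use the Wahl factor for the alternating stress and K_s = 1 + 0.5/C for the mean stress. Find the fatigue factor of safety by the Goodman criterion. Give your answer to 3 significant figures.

C = D/d = 39.0/3.7 = 10.5405; K_W = (4C−1)/(4C−4)+0.615/C = 1.1370; K_s = 1+0.5/C = 1.0474
F_a = (F_max−F_min)/2 = 91 N; F_m = (F_max+F_min)/2 = 193 N
τ_a = K_W·8F_aD/(πd³) = 1.1370 × 178.42 = 202.85 MPa
τ_m = K_s·8F_mD/(πd³) = 1.0474 × 378.4 = 396.35 MPa
Goodman: 1/n_f = τ_a/S_se + τ_m/S_su = 202.85/341 + 396.35/691 = 0.59488 + 0.57360 = 1.1685
n_f = 1/1.1685 = 0.8558

0.856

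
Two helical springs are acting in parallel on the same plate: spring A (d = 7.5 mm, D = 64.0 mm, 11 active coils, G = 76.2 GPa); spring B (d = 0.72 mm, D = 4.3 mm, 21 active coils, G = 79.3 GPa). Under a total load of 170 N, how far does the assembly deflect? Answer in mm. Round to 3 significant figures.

k_A = Gd⁴/(8D³N_a) = (76.2×10³)(7.5⁴)/(8·64.0³·11) = 10.451 N/mm
k_B = Gd⁴/(8D³N_a) = (79.3×10³)(0.72⁴)/(8·4.3³·21) = 1.5955 N/mm
Parallel: k_eq = 10.451 + 1.5955 = 12.047 N/mm
δ = F/k_eq = 170/12.047 = 14.111 mm

14.1 mm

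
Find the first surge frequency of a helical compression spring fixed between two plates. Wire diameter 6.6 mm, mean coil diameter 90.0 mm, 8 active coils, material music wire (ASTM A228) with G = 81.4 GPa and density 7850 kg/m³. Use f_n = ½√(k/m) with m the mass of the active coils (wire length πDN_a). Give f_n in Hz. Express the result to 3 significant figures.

k = Gd⁴/(8D³N_a) = (81.4×10³)(6.6⁴)/(8·90.0³·8) = 3.3105 N/mm = 3310.5 N/m
Wire length L = πDN_a = π·90.0·8 = 2261.9 mm
m = ρ·(πd²/4)·L = 7850 × 34.212×10⁻⁶ m² × 2.2619 m = 0.60748 kg
f_n = ½√(k/m) = 0.5·√(3310.5/0.60748) = 0.5·√(5449.6) = 36.911 Hz

36.9 Hz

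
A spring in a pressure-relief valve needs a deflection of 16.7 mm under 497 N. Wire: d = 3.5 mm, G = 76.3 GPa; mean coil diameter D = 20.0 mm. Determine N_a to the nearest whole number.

Required rate k = F/δ = 497/16.7 = 29.76 N/mm
N_a = Gd⁴/(8D³k) = (76.3×10³ × 3.5⁴)/(8 × 20.0³ × 29.76)
    = 1.14498e+07 / 1.90467e+06 = 6.011 → 6 coils

6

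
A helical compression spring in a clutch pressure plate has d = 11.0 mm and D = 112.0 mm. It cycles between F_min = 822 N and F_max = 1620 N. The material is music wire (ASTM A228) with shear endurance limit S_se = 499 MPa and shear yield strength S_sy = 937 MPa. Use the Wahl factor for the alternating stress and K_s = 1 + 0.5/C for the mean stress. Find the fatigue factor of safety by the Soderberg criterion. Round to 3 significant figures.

C = D/d = 112.0/11.0 = 10.1818; K_W = (4C−1)/(4C−4)+0.615/C = 1.1421; K_s = 1+0.5/C = 1.0491
F_a = (F_max−F_min)/2 = 399 N; F_m = (F_max+F_min)/2 = 1221 N
τ_a = K_W·8F_aD/(πd³) = 1.1421 × 85.497 = 97.645 MPa
τ_m = K_s·8F_mD/(πd³) = 1.0491 × 261.63 = 274.48 MPa
Soderberg: 1/n_f = τ_a/S_se + τ_m/S_sy = 97.645/499 + 274.48/937 = 0.19568 + 0.29294 = 0.48862
n_f = 1/0.48862 = 2.047

2.05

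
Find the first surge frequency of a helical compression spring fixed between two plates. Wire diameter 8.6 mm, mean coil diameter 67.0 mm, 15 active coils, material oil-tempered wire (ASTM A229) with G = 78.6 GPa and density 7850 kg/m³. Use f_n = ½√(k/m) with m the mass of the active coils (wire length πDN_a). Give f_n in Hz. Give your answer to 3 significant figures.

45.5 Hz

k = Gd⁴/(8D³N_a) = (78.6×10³)(8.6⁴)/(8·67.0³·15) = 11.913 N/mm = 11913 N/m
Wire length L = πDN_a = π·67.0·15 = 3157.3 mm
m = ρ·(πd²/4)·L = 7850 × 58.088×10⁻⁶ m² × 3.1573 m = 1.4397 kg
f_n = ½√(k/m) = 0.5·√(11913/1.4397) = 0.5·√(8274.4) = 45.482 Hz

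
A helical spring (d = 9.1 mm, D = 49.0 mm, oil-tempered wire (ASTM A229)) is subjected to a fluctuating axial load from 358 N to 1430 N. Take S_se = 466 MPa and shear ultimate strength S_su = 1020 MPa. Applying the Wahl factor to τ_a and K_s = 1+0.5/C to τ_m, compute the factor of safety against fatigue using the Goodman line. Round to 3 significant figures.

C = D/d = 49.0/9.1 = 5.3846; K_W = (4C−1)/(4C−4)+0.615/C = 1.2853; K_s = 1+0.5/C = 1.0929
F_a = (F_max−F_min)/2 = 536 N; F_m = (F_max+F_min)/2 = 894 N
τ_a = K_W·8F_aD/(πd³) = 1.2853 × 88.752 = 114.07 MPa
τ_m = K_s·8F_mD/(πd³) = 1.0929 × 148.03 = 161.78 MPa
Goodman: 1/n_f = τ_a/S_se + τ_m/S_su = 114.07/466 + 161.78/1020 = 0.24478 + 0.15860 = 0.40339
n_f = 1/0.40339 = 2.479

2.48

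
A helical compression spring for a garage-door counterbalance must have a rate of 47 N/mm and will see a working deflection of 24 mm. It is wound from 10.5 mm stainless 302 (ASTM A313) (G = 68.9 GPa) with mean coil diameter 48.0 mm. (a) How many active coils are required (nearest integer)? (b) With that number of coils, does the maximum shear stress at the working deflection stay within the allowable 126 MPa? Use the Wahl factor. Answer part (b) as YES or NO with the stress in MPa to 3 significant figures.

N_a = Gd⁴/(8D³k) = (68.9×10³)(10.5⁴)/(8·48.0³·47) = 20.14 → N_a = 20
Actual rate k = Gd⁴/(8D³·20) = 47.33 N/mm
Working load F = kδ = 47.33·24 = 1135.9 N
C = 48.0/10.5 = 4.5714; K_W = (4C−1)/(4C−4)+0.615/C = 1.3445
τ_max = K_W·8FD/(πd³) = 1.3445·119.94 = 161.26 MPa
τ_max > 126 MPa → exceeds allowable

(a) 20 coils; (b) NO, τ_max = 161 MPa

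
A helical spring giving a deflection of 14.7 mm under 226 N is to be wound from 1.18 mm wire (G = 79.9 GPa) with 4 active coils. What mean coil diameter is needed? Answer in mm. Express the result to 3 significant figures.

6.80 mm

Required rate k = F/δ = 226/14.7 = 15.374 N/mm
D = (Gd⁴/(8N_a·k))^(1/3) = (79.9×10³·1.18⁴/(8·4·15.374))^(1/3)
  = (314.872)^(1/3) = 6.8032 mm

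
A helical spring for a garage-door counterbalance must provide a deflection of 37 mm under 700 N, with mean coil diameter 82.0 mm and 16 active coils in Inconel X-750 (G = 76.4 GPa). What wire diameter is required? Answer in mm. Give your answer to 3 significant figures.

11.5 mm

Required rate k = F/δ = 700/37 = 18.919 N/mm
d = (8D³N_a·k / G)^(1/4) = (8·82.0³·16·18.919 / (76.4×10³))^0.25
  = (17477)^0.25 = 11.4978 mm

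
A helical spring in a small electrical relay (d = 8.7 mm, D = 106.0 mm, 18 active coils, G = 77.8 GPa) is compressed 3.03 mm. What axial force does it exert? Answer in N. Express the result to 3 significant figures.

k = Gd⁴/(8D³N_a) = (77.8×10³)(8.7⁴)/(8·106.0³·18) = 2.5988 N/mm
F = k·δ = 2.5988 × 3.03 = 7.8744 N

7.87 N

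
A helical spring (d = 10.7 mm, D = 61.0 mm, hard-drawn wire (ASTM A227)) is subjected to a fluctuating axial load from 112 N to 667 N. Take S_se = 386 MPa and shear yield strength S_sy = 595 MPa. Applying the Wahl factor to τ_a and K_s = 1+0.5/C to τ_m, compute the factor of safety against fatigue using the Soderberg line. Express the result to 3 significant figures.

C = D/d = 61.0/10.7 = 5.7009; K_W = (4C−1)/(4C−4)+0.615/C = 1.2674; K_s = 1+0.5/C = 1.0877
F_a = (F_max−F_min)/2 = 277.5 N; F_m = (F_max+F_min)/2 = 389.5 N
τ_a = K_W·8F_aD/(πd³) = 1.2674 × 35.187 = 44.597 MPa
τ_m = K_s·8F_mD/(πd³) = 1.0877 × 49.389 = 53.72 MPa
Soderberg: 1/n_f = τ_a/S_se + τ_m/S_sy = 44.597/386 + 53.72/595 = 0.11554 + 0.09029 = 0.20582
n_f = 1/0.20582 = 4.859

4.86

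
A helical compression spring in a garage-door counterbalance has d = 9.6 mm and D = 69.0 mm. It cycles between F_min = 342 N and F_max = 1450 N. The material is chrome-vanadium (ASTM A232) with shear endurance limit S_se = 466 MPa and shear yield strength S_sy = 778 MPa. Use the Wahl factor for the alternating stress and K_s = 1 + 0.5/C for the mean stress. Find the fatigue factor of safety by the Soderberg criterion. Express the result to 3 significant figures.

1.89

C = D/d = 69.0/9.6 = 7.1875; K_W = (4C−1)/(4C−4)+0.615/C = 1.2068; K_s = 1+0.5/C = 1.0696
F_a = (F_max−F_min)/2 = 554 N; F_m = (F_max+F_min)/2 = 896 N
τ_a = K_W·8F_aD/(πd³) = 1.2068 × 110.02 = 132.77 MPa
τ_m = K_s·8F_mD/(πd³) = 1.0696 × 177.94 = 190.32 MPa
Soderberg: 1/n_f = τ_a/S_se + τ_m/S_sy = 132.77/466 + 190.32/778 = 0.28492 + 0.24463 = 0.52955
n_f = 1/0.52955 = 1.888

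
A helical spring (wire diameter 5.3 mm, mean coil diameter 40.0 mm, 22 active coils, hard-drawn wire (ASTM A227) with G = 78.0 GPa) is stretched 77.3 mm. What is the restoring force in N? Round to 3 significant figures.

k = Gd⁴/(8D³N_a) = (78.0×10³)(5.3⁴)/(8·40.0³·22) = 5.4639 N/mm
F = k·δ = 5.4639 × 77.3 = 422.36 N

422 N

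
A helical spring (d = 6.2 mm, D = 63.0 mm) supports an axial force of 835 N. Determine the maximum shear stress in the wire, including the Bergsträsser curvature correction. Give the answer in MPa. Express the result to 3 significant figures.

637 MPa

Spring index C = D/d = 63.0/6.2 = 10.1613
K_B = (4C+2)/(4C−3) = 42.645/37.645 = 1.1328
τ₀ = 8FD/(πd³) = 8·835·63.0/(π·6.2³) = 420840/748.73 = 562.07 MPa
τ_max = K·τ₀ = 1.1328 × 562.07 = 636.73 MPa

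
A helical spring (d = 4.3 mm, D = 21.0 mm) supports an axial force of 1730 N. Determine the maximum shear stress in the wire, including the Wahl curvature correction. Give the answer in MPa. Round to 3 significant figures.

Spring index C = D/d = 21.0/4.3 = 4.8837
K_W = (4C−1)/(4C−4) + 0.615/C = 18.535/15.535 + 0.1259 = 1.3190
τ₀ = 8FD/(πd³) = 8·1730·21.0/(π·4.3³) = 290640/249.78 = 1163.6 MPa
τ_max = K·τ₀ = 1.3190 × 1163.6 = 1534.8 MPa

1530 MPa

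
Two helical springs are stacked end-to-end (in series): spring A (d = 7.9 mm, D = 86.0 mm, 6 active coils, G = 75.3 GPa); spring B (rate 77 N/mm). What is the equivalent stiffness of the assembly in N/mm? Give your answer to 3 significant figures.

8.54 N/mm

k_A = Gd⁴/(8D³N_a) = (75.3×10³)(7.9⁴)/(8·86.0³·6) = 9.6065 N/mm
Series: 1/k_eq = 1/9.6065 + 1/77 = 0.11708; k_eq = 8.541 N/mm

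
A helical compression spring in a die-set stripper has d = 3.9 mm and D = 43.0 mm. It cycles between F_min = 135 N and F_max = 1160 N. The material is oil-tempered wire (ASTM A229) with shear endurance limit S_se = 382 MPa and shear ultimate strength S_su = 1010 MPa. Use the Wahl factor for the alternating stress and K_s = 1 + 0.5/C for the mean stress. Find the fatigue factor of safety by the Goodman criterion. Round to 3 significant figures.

C = D/d = 43.0/3.9 = 11.0256; K_W = (4C−1)/(4C−4)+0.615/C = 1.1306; K_s = 1+0.5/C = 1.0453
F_a = (F_max−F_min)/2 = 512.5 N; F_m = (F_max+F_min)/2 = 647.5 N
τ_a = K_W·8F_aD/(πd³) = 1.1306 × 946.04 = 1069.6 MPa
τ_m = K_s·8F_mD/(πd³) = 1.0453 × 1195.2 = 1249.4 MPa
Goodman: 1/n_f = τ_a/S_se + τ_m/S_su = 1069.6/382 + 1249.4/1010 = 2.79994 + 1.23707 = 4.037
n_f = 1/4.037 = 0.2477

0.248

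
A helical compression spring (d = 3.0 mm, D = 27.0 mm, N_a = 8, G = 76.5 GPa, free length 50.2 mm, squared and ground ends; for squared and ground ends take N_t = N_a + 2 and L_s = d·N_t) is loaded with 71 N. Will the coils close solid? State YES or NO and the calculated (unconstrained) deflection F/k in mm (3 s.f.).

NO, δ = 14.4 mm

k = Gd⁴/(8D³N_a) = (76.5×10³)(3.0⁴)/(8·27.0³·8) = 4.919 N/mm
N_t = 10; L_s = 3.0·10 = 30 mm; δ_solid = L₀ − L_s = 50.2 − 30 = 20.2 mm
δ = F/k = 71/4.919 = 14.434 mm
δ < δ_solid → spring does not go solid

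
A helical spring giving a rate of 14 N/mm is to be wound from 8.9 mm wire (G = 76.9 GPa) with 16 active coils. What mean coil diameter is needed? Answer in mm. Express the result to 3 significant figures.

D = (Gd⁴/(8N_a·k))^(1/3) = (76.9×10³·8.9⁴/(8·16·14))^(1/3)
  = (269245)^(1/3) = 64.5728 mm

64.6 mm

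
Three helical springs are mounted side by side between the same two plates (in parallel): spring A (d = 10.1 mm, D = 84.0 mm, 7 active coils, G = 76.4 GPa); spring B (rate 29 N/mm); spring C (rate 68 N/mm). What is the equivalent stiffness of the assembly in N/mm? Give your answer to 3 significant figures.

k_A = Gd⁴/(8D³N_a) = (76.4×10³)(10.1⁴)/(8·84.0³·7) = 23.953 N/mm
Parallel: k_eq = 23.953 + 29 + 68 = 120.95 N/mm

121 N/mm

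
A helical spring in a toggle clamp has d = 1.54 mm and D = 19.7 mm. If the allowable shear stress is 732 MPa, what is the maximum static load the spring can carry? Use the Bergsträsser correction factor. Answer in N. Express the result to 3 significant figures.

48.3 N

C = D/d = 19.7/1.54 = 12.7922
K_B = (4C+2)/(4C−3) = 53.169/48.169 = 1.1038
τ_max = K·8FD/(πd³) → F_max = τ_allow·πd³/(8DK)
F_max = 732·π·1.54³/(8·19.7·1.1038) = 8398.9/173.96 = 48.281 N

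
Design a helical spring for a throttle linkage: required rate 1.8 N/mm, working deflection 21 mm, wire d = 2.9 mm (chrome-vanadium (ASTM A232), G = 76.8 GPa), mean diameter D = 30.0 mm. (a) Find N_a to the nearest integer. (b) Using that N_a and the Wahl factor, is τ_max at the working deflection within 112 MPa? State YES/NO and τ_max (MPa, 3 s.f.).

N_a = Gd⁴/(8D³k) = (76.8×10³)(2.9⁴)/(8·30.0³·1.8) = 13.97 → N_a = 14
Actual rate k = Gd⁴/(8D³·14) = 1.7963 N/mm
Working load F = kδ = 1.7963·21 = 37.722 N
C = 30.0/2.9 = 10.3448; K_W = (4C−1)/(4C−4)+0.615/C = 1.1397
τ_max = K_W·8FD/(πd³) = 1.1397·118.16 = 134.66 MPa
τ_max > 112 MPa → exceeds allowable

(a) 14 coils; (b) NO, τ_max = 135 MPa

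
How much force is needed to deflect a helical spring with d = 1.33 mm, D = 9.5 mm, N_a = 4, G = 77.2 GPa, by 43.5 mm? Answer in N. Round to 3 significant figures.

383 N

k = Gd⁴/(8D³N_a) = (77.2×10³)(1.33⁴)/(8·9.5³·4) = 8.8045 N/mm
F = k·δ = 8.8045 × 43.5 = 382.99 N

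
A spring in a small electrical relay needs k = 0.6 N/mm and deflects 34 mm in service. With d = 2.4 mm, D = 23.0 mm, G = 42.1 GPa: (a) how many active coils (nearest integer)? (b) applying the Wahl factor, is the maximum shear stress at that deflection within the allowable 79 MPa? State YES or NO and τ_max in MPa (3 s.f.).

N_a = Gd⁴/(8D³k) = (42.1×10³)(2.4⁴)/(8·23.0³·0.6) = 23.92 → N_a = 24
Actual rate k = Gd⁴/(8D³·24) = 0.59792 N/mm
Working load F = kδ = 0.59792·34 = 20.329 N
C = 23.0/2.4 = 9.5833; K_W = (4C−1)/(4C−4)+0.615/C = 1.1516
τ_max = K_W·8FD/(πd³) = 1.1516·86.13 = 99.183 MPa
τ_max > 79 MPa → exceeds allowable

(a) 24 coils; (b) NO, τ_max = 99.2 MPa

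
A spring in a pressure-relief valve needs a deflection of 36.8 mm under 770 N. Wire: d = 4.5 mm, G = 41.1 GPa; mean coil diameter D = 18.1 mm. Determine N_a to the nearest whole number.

17

Required rate k = F/δ = 770/36.8 = 20.924 N/mm
N_a = Gd⁴/(8D³k) = (41.1×10³ × 4.5⁴)/(8 × 18.1³ × 20.924)
    = 1.68536e+07 / 992587 = 16.98 → 17 coils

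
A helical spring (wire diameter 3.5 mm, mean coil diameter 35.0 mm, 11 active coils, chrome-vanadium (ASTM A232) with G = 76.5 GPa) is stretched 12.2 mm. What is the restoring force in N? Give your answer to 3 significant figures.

k = Gd⁴/(8D³N_a) = (76.5×10³)(3.5⁴)/(8·35.0³·11) = 3.0426 N/mm
F = k·δ = 3.0426 × 12.2 = 37.12 N

37.1 N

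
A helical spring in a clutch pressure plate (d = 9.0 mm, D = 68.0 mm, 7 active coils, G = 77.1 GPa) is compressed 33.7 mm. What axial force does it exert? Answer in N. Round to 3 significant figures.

k = Gd⁴/(8D³N_a) = (77.1×10³)(9.0⁴)/(8·68.0³·7) = 28.728 N/mm
F = k·δ = 28.728 × 33.7 = 968.14 N

968 N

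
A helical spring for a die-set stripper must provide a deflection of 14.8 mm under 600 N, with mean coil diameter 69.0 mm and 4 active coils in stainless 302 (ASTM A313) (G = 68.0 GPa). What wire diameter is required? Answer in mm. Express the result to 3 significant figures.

8.90 mm

Required rate k = F/δ = 600/14.8 = 40.541 N/mm
d = (8D³N_a·k / G)^(1/4) = (8·69.0³·4·40.541 / (68.0×10³))^0.25
  = (6267.3)^0.25 = 8.8975 mm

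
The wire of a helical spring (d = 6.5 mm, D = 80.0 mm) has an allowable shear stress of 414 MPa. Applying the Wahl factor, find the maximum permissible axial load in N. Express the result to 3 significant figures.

C = D/d = 80.0/6.5 = 12.3077
K_W = (4C−1)/(4C−4) + 0.615/C = 48.231/45.231 + 0.0500 = 1.1163
τ_max = K·8FD/(πd³) → F_max = τ_allow·πd³/(8DK)
F_max = 414·π·6.5³/(8·80.0·1.1163) = 3.5718e+05/714.43 = 499.96 N

500 N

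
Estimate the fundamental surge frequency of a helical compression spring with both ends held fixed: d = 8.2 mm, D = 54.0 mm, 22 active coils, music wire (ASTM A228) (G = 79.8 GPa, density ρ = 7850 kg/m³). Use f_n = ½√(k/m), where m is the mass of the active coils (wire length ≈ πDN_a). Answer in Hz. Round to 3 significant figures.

45.9 Hz

k = Gd⁴/(8D³N_a) = (79.8×10³)(8.2⁴)/(8·54.0³·22) = 13.019 N/mm = 13019 N/m
Wire length L = πDN_a = π·54.0·22 = 3732.2 mm
m = ρ·(πd²/4)·L = 7850 × 52.81×10⁻⁶ m² × 3.7322 m = 1.5472 kg
f_n = ½√(k/m) = 0.5·√(13019/1.5472) = 0.5·√(8414.2) = 45.864 Hz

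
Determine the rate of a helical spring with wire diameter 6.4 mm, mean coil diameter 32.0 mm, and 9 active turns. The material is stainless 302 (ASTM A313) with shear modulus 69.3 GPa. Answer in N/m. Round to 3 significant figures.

k = Gd⁴/(8D³N_a) = (69.3×10³ × 6.4⁴) / (8 × 32.0³ × 9)
  = 1.16266e+08 / 2.3593e+06 = 49.28 N/mm = 49280 N/m

49300 N/m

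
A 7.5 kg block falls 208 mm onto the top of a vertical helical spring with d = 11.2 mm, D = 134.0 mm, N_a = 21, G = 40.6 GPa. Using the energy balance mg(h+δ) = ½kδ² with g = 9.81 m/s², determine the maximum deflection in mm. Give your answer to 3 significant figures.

193 mm

k = Gd⁴/(8D³N_a) = (40.6×10³)(11.2⁴)/(8·134.0³·21) = 1.5804 N/mm
W = mg = 7.5 × 9.81 = 73.575 N
½kδ² − Wδ − Wh = 0 → δ = (W + √(W² + 2kWh))/k
δ = (73.575 + √(5413.3 + 48372.4))/1.5804 = (73.575 + 231.92)/1.5804 = 193.3 mm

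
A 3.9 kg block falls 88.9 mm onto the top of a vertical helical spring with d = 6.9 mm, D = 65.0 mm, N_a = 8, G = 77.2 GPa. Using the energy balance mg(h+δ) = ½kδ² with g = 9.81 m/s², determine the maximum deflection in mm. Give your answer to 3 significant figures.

k = Gd⁴/(8D³N_a) = (77.2×10³)(6.9⁴)/(8·65.0³·8) = 9.9562 N/mm
W = mg = 3.9 × 9.81 = 38.259 N
½kδ² − Wδ − Wh = 0 → δ = (W + √(W² + 2kWh))/k
δ = (38.259 + √(1463.8 + 67726.6))/9.9562 = (38.259 + 263.04)/9.9562 = 30.262 mm

30.3 mm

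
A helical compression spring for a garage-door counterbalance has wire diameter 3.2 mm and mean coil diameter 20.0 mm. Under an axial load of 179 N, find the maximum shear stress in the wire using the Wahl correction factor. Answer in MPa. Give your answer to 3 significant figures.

345 MPa

Spring index C = D/d = 20.0/3.2 = 6.2500
K_W = (4C−1)/(4C−4) + 0.615/C = 24.000/21.000 + 0.0984 = 1.2413
τ₀ = 8FD/(πd³) = 8·179·20.0/(π·3.2³) = 28640/102.94 = 278.21 MPa
τ_max = K·τ₀ = 1.2413 × 278.21 = 345.33 MPa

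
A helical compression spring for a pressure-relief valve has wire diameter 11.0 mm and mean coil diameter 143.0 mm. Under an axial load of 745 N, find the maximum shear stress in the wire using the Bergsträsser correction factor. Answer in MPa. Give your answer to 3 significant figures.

225 MPa

Spring index C = D/d = 143.0/11.0 = 13.0000
K_B = (4C+2)/(4C−3) = 54.000/49.000 = 1.1020
τ₀ = 8FD/(πd³) = 8·745·143.0/(π·11.0³) = 852280/4181.5 = 203.82 MPa
τ_max = K·τ₀ = 1.1020 × 203.82 = 224.62 MPa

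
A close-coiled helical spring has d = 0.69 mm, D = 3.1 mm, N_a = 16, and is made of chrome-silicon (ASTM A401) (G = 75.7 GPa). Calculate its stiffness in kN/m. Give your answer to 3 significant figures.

4.50 kN/m

k = Gd⁴/(8D³N_a) = (75.7×10³ × 0.69⁴) / (8 × 3.1³ × 16)
  = 17159 / 3813.25 = 4.4998 N/mm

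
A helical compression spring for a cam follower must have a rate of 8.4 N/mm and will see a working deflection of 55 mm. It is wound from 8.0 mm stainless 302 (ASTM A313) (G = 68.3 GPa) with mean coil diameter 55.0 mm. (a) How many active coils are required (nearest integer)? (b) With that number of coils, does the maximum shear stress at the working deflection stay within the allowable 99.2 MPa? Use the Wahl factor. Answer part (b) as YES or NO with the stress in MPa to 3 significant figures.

(a) 25 coils; (b) NO, τ_max = 154 MPa

N_a = Gd⁴/(8D³k) = (68.3×10³)(8.0⁴)/(8·55.0³·8.4) = 25.02 → N_a = 25
Actual rate k = Gd⁴/(8D³·25) = 8.4074 N/mm
Working load F = kδ = 8.4074·55 = 462.41 N
C = 55.0/8.0 = 6.8750; K_W = (4C−1)/(4C−4)+0.615/C = 1.2171
τ_max = K_W·8FD/(πd³) = 1.2171·126.49 = 153.95 MPa
τ_max > 99.2 MPa → exceeds allowable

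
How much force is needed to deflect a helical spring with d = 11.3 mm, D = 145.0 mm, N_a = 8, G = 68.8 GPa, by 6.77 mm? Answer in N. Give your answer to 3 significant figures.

38.9 N

k = Gd⁴/(8D³N_a) = (68.8×10³)(11.3⁴)/(8·145.0³·8) = 5.7493 N/mm
F = k·δ = 5.7493 × 6.77 = 38.923 N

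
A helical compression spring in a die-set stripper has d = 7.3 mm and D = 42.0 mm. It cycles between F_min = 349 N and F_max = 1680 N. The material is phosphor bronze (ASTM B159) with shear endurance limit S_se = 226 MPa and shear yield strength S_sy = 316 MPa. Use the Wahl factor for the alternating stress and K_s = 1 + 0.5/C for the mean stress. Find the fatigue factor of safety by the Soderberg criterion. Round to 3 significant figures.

C = D/d = 42.0/7.3 = 5.7534; K_W = (4C−1)/(4C−4)+0.615/C = 1.2647; K_s = 1+0.5/C = 1.0869
F_a = (F_max−F_min)/2 = 665.5 N; F_m = (F_max+F_min)/2 = 1014.5 N
τ_a = K_W·8F_aD/(πd³) = 1.2647 × 182.97 = 231.39 MPa
τ_m = K_s·8F_mD/(πd³) = 1.0869 × 278.92 = 303.15 MPa
Soderberg: 1/n_f = τ_a/S_se + τ_m/S_sy = 231.39/226 + 303.15/316 = 1.02386 + 0.95935 = 1.9832
n_f = 1/1.9832 = 0.5042

0.504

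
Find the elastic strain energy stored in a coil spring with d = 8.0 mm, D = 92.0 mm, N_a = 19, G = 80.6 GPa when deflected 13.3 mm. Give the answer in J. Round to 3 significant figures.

0.247 J

k = Gd⁴/(8D³N_a) = (80.6×10³)(8.0⁴)/(8·92.0³·19) = 2.7893 N/mm
U = ½kδ² = 0.5 × 2.7893 × 13.3² = 246.7 N·mm = 0.2467 J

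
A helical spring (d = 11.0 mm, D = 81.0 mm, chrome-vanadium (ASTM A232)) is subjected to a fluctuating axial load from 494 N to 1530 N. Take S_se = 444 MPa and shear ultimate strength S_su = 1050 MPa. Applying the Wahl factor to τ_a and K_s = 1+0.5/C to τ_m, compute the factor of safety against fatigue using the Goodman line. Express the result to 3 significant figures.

C = D/d = 81.0/11.0 = 7.3636; K_W = (4C−1)/(4C−4)+0.615/C = 1.2014; K_s = 1+0.5/C = 1.0679
F_a = (F_max−F_min)/2 = 518 N; F_m = (F_max+F_min)/2 = 1012 N
τ_a = K_W·8F_aD/(πd³) = 1.2014 × 80.274 = 96.44 MPa
τ_m = K_s·8F_mD/(πd³) = 1.0679 × 156.83 = 167.48 MPa
Goodman: 1/n_f = τ_a/S_se + τ_m/S_su = 96.44/444 + 167.48/1050 = 0.21721 + 0.15950 = 0.37671
n_f = 1/0.37671 = 2.655

2.65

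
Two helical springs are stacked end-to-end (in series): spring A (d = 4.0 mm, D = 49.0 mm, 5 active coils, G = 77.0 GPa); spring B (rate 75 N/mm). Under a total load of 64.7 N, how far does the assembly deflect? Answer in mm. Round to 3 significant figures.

16.3 mm

k_A = Gd⁴/(8D³N_a) = (77.0×10³)(4.0⁴)/(8·49.0³·5) = 4.1887 N/mm
Series: 1/k_eq = 1/4.1887 + 1/75 = 0.25207; k_eq = 3.9672 N/mm
δ = F/k_eq = 64.7/3.9672 = 16.309 mm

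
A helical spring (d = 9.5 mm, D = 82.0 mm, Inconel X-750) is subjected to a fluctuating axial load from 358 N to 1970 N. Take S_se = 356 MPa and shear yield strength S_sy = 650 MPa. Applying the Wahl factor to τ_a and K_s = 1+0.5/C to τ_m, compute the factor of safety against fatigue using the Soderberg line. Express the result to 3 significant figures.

C = D/d = 82.0/9.5 = 8.6316; K_W = (4C−1)/(4C−4)+0.615/C = 1.1695; K_s = 1+0.5/C = 1.0579
F_a = (F_max−F_min)/2 = 806 N; F_m = (F_max+F_min)/2 = 1164 N
τ_a = K_W·8F_aD/(πd³) = 1.1695 × 196.3 = 229.58 MPa
τ_m = K_s·8F_mD/(πd³) = 1.0579 × 283.49 = 299.91 MPa
Soderberg: 1/n_f = τ_a/S_se + τ_m/S_sy = 229.58/356 + 299.91/650 = 0.64488 + 0.46140 = 1.1063
n_f = 1/1.1063 = 0.9039

0.904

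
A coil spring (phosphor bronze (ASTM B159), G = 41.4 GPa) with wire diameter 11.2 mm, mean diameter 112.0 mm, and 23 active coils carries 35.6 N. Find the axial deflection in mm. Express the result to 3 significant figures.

k = Gd⁴/(8D³N_a) = (41.4×10³)(11.2⁴)/(8·112.0³·23) = 2.52 N/mm
δ = F/k = 35.6 / 2.52 = 14.127 mm

14.1 mm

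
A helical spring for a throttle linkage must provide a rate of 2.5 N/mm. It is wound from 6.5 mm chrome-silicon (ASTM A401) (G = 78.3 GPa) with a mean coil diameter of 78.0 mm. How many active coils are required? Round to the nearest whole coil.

15

N_a = Gd⁴/(8D³k) = (78.3×10³ × 6.5⁴)/(8 × 78.0³ × 2.5)
    = 1.3977e+08 / 9.49104e+06 = 14.73 → 15 coils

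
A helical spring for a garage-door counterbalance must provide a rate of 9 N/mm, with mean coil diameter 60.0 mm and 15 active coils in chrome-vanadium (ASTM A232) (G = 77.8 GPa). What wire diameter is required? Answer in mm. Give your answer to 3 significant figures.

7.40 mm

d = (8D³N_a·k / G)^(1/4) = (8·60.0³·15·9 / (77.8×10³))^0.25
  = (2998.5)^0.25 = 7.3999 mm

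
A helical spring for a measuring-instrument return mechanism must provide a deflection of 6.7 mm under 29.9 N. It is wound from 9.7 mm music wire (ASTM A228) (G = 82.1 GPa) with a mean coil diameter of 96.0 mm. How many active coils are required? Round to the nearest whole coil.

Required rate k = F/δ = 29.9/6.7 = 4.4627 N/mm
N_a = Gd⁴/(8D³k) = (82.1×10³ × 9.7⁴)/(8 × 96.0³ × 4.4627)
    = 7.26825e+08 / 3.15864e+07 = 23.01 → 23 coils

23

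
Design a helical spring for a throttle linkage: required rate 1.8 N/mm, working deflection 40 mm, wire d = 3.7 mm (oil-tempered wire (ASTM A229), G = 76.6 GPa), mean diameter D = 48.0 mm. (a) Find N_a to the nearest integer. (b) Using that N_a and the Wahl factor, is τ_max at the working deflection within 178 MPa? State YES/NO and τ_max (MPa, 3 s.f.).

(a) 9 coils; (b) NO, τ_max = 193 MPa

N_a = Gd⁴/(8D³k) = (76.6×10³)(3.7⁴)/(8·48.0³·1.8) = 9.015 → N_a = 9
Actual rate k = Gd⁴/(8D³·9) = 1.8029 N/mm
Working load F = kδ = 1.8029·40 = 72.117 N
C = 48.0/3.7 = 12.9730; K_W = (4C−1)/(4C−4)+0.615/C = 1.1100
τ_max = K_W·8FD/(πd³) = 1.1100·174.03 = 193.18 MPa
τ_max > 178 MPa → exceeds allowable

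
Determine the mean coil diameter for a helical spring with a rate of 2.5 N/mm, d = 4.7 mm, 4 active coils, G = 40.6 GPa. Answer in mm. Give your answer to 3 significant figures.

D = (Gd⁴/(8N_a·k))^(1/3) = (40.6×10³·4.7⁴/(8·4·2.5))^(1/3)
  = (247644)^(1/3) = 62.7975 mm

62.8 mm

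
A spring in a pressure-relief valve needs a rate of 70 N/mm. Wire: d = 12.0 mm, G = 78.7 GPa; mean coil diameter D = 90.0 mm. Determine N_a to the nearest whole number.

N_a = Gd⁴/(8D³k) = (78.7×10³ × 12.0⁴)/(8 × 90.0³ × 70)
    = 1.63192e+09 / 4.0824e+08 = 3.997 → 4 coils

4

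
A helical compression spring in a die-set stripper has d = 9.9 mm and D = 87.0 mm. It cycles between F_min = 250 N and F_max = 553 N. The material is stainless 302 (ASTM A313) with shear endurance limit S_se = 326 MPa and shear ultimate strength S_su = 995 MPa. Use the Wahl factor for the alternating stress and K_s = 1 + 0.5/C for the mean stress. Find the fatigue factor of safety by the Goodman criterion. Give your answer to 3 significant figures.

C = D/d = 87.0/9.9 = 8.7879; K_W = (4C−1)/(4C−4)+0.615/C = 1.1663; K_s = 1+0.5/C = 1.0569
F_a = (F_max−F_min)/2 = 151.5 N; F_m = (F_max+F_min)/2 = 401.5 N
τ_a = K_W·8F_aD/(πd³) = 1.1663 × 34.591 = 40.343 MPa
τ_m = K_s·8F_mD/(πd³) = 1.0569 × 91.673 = 96.888 MPa
Goodman: 1/n_f = τ_a/S_se + τ_m/S_su = 40.343/326 + 96.888/995 = 0.12375 + 0.09738 = 0.22113
n_f = 1/0.22113 = 4.522

4.52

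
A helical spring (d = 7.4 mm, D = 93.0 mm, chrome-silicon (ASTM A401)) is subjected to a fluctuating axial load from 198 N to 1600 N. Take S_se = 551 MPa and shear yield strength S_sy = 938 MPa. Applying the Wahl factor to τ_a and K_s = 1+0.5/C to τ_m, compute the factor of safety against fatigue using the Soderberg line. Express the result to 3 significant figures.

C = D/d = 93.0/7.4 = 12.5676; K_W = (4C−1)/(4C−4)+0.615/C = 1.1138; K_s = 1+0.5/C = 1.0398
F_a = (F_max−F_min)/2 = 701 N; F_m = (F_max+F_min)/2 = 899 N
τ_a = K_W·8F_aD/(πd³) = 1.1138 × 409.68 = 456.29 MPa
τ_m = K_s·8F_mD/(πd³) = 1.0398 × 525.4 = 546.3 MPa
Soderberg: 1/n_f = τ_a/S_se + τ_m/S_sy = 456.29/551 + 546.3/938 = 0.82811 + 0.58241 = 1.4105
n_f = 1/1.4105 = 0.709

0.709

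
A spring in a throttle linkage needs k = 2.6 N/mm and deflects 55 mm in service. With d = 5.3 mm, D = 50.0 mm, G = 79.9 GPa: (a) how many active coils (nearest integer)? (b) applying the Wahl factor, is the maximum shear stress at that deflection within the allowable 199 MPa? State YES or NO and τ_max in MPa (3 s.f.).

N_a = Gd⁴/(8D³k) = (79.9×10³)(5.3⁴)/(8·50.0³·2.6) = 24.25 → N_a = 24
Actual rate k = Gd⁴/(8D³·24) = 2.6269 N/mm
Working load F = kδ = 2.6269·55 = 144.48 N
C = 50.0/5.3 = 9.4340; K_W = (4C−1)/(4C−4)+0.615/C = 1.1541
τ_max = K_W·8FD/(πd³) = 1.1541·123.56 = 142.6 MPa
τ_max ≤ 199 MPa → acceptable

(a) 24 coils; (b) YES, τ_max = 143 MPa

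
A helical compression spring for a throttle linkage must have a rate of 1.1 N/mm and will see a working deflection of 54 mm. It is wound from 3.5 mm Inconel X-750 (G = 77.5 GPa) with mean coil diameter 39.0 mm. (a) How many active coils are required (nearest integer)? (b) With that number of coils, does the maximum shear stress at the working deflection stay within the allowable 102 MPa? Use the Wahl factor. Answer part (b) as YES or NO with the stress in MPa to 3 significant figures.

(a) 22 coils; (b) NO, τ_max = 157 MPa

N_a = Gd⁴/(8D³k) = (77.5×10³)(3.5⁴)/(8·39.0³·1.1) = 22.28 → N_a = 22
Actual rate k = Gd⁴/(8D³·22) = 1.114 N/mm
Working load F = kδ = 1.114·54 = 60.154 N
C = 39.0/3.5 = 11.1429; K_W = (4C−1)/(4C−4)+0.615/C = 1.1291
τ_max = K_W·8FD/(πd³) = 1.1291·139.34 = 157.33 MPa
τ_max > 102 MPa → exceeds allowable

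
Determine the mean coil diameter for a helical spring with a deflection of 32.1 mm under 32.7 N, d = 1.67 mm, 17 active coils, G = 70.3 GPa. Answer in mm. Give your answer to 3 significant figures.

Required rate k = F/δ = 32.7/32.1 = 1.0187 N/mm
D = (Gd⁴/(8N_a·k))^(1/3) = (70.3×10³·1.67⁴/(8·17·1.0187))^(1/3)
  = (3946.75)^(1/3) = 15.8033 mm

15.8 mm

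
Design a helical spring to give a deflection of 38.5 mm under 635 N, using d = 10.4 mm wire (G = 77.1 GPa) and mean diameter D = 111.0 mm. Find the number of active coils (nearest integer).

Required rate k = F/δ = 635/38.5 = 16.494 N/mm
N_a = Gd⁴/(8D³k) = (77.1×10³ × 10.4⁴)/(8 × 111.0³ × 16.494)
    = 9.01961e+08 / 1.80456e+08 = 4.998 → 5 coils

5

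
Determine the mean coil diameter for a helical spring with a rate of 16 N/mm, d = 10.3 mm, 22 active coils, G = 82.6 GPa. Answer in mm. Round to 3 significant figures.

D = (Gd⁴/(8N_a·k))^(1/3) = (82.6×10³·10.3⁴/(8·22·16))^(1/3)
  = (330139)^(1/3) = 69.1139 mm

69.1 mm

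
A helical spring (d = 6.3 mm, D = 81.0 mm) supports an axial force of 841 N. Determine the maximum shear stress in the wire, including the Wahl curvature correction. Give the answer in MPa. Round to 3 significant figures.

Spring index C = D/d = 81.0/6.3 = 12.8571
K_W = (4C−1)/(4C−4) + 0.615/C = 50.429/47.429 + 0.0478 = 1.1111
τ₀ = 8FD/(πd³) = 8·841·81.0/(π·6.3³) = 544968/785.55 = 693.74 MPa
τ_max = K·τ₀ = 1.1111 × 693.74 = 770.81 MPa

771 MPa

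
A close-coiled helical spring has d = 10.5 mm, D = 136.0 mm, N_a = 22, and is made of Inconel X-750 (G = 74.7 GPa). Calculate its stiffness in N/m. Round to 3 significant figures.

k = Gd⁴/(8D³N_a) = (74.7×10³ × 10.5⁴) / (8 × 136.0³ × 22)
  = 9.07983e+08 / 4.4272e+08 = 2.0509 N/mm = 2050.9 N/m

2050 N/m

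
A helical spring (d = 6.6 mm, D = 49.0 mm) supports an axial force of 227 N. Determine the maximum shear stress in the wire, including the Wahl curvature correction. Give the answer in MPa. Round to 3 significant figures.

Spring index C = D/d = 49.0/6.6 = 7.4242
K_W = (4C−1)/(4C−4) + 0.615/C = 28.697/25.697 + 0.0828 = 1.1996
τ₀ = 8FD/(πd³) = 8·227·49.0/(π·6.6³) = 88984/903.2 = 98.521 MPa
τ_max = K·τ₀ = 1.1996 × 98.521 = 118.18 MPa

118 MPa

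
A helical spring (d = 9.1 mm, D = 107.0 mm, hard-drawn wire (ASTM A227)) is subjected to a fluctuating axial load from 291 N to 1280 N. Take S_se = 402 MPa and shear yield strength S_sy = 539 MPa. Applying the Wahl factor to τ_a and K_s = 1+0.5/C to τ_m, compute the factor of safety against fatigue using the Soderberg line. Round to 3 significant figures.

0.954

C = D/d = 107.0/9.1 = 11.7582; K_W = (4C−1)/(4C−4)+0.615/C = 1.1220; K_s = 1+0.5/C = 1.0425
F_a = (F_max−F_min)/2 = 494.5 N; F_m = (F_max+F_min)/2 = 785.5 N
τ_a = K_W·8F_aD/(πd³) = 1.1220 × 178.8 = 200.62 MPa
τ_m = K_s·8F_mD/(πd³) = 1.0425 × 284.02 = 296.1 MPa
Soderberg: 1/n_f = τ_a/S_se + τ_m/S_sy = 200.62/402 + 296.1/539 = 0.49904 + 0.54934 = 1.0484
n_f = 1/1.0484 = 0.9538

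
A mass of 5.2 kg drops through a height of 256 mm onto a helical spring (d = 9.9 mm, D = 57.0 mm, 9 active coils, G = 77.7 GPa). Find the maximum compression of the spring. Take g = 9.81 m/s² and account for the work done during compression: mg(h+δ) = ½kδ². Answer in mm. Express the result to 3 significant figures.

k = Gd⁴/(8D³N_a) = (77.7×10³)(9.9⁴)/(8·57.0³·9) = 55.976 N/mm
W = mg = 5.2 × 9.81 = 51.012 N
½kδ² − Wδ − Wh = 0 → δ = (W + √(W² + 2kWh))/k
δ = (51.012 + √(2602.2 + 1.462e+06))/55.976 = (51.012 + 1210.2)/55.976 = 22.531 mm

22.5 mm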